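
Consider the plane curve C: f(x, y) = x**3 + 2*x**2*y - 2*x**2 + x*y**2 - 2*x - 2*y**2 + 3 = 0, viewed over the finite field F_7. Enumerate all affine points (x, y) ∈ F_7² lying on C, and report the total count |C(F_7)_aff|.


Affine F_7-points: {(1, 0), (1, 2), (2, 1), (5, 3), (5, 6), (6, 5)}; count = 6.

For each of the 49 pairs (x, y) ∈ F_7², evaluate f(x, y) mod 7. Record the zeros.
  x = 0: [0↦3, 1↦1, 2↦2, 3↦6, 4↦6, 5↦2, 6↦1]  zeros at y ∈ ∅
  x = 1: [0↦0, 1↦1, 2↦0, 3↦4, 4↦6, 5↦6, 6↦4]  zeros at y ∈ {0, 2}
  x = 2: [0↦6, 1↦0, 2↦1, 3↦2, 4↦3, 5↦4, 6↦5]  zeros at y ∈ {1}
  x = 3: [0↦6, 1↦4, 2↦4, 3↦6, 4↦3, 5↦2, 6↦3]  zeros at y ∈ ∅
  x = 4: [0↦6, 1↦5, 2↦1, 3↦1, 4↦5, 5↦6, 6↦4]  zeros at y ∈ ∅
  x = 5: [0↦5, 1↦2, 2↦5, 3↦0, 4↦1, 5↦1, 6↦0]  zeros at y ∈ {3, 6}
  x = 6: [0↦2, 1↦1, 2↦1, 3↦2, 4↦4, 5↦0, 6↦4]  zeros at y ∈ {5}
Collecting zeros: affine points = {(1, 0), (1, 2), (2, 1), (5, 3), (5, 6), (6, 5)}.
Total count |C(F_7)_aff| = 6.


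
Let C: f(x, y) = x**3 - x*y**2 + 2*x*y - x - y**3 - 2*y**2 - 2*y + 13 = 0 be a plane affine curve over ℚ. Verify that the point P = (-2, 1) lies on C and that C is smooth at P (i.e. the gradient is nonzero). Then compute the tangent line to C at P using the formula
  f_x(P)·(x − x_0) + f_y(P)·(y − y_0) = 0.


Tangent line at P: 12*x - 9*y + 33 = 0.

Step 1: f(-2, 1) = 0, so P lies on C.
Step 2: partial derivatives
  f_x(x, y) = 3*x**2 - y**2 + 2*y - 1, f_y(x, y) = -2*x*y + 2*x - 3*y**2 - 4*y - 2.
  f_x(P) = 12, f_y(P) = -9 (gradient nonzero, so P is smooth).
Step 3: tangent line at P: 12·(x − -2) + -9·(y − 1) = 0.
Expanding: 12*x - 9*y + 33 = 0.


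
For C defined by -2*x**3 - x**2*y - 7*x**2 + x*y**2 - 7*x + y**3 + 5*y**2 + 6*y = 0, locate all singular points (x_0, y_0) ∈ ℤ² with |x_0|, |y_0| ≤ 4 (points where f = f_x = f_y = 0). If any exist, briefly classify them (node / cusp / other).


Singular points: {(-1, -1)}; classification: cusp.

Compute partial derivatives:
  f_x = -6*x**2 - 2*x*y - 14*x + y**2 - 7.
  f_y = -x**2 + 2*x*y + 3*y**2 + 10*y + 6.
Scan x_0 ∈ {−4, ..., 4}. For each x_0, f_y(x_0, y) is a polynomial in y; find its integer roots y ∈ {−4, ..., 4}, then test f_x and f at those candidates.
  x = -4: f_y(-4, y) = 3*y**2 + 2*y - 10; no integer root y with |y| ≤ 4.
  x = -3: f_y(-3, y) = 3*y**2 + 4*y - 3; no integer root y with |y| ≤ 4.
  x = -2: f_y(-2, y) = 3*y**2 + 6*y + 2; no integer root y with |y| ≤ 4.
  x = -1: f_y(-1, y) = 3*y**2 + 8*y + 5; vanishes at y ∈ {-1}. (-1, -1): f_x = 0, f = 0 — SINGULAR.
  x = 0: f_y(0, y) = 3*y**2 + 10*y + 6; no integer root y with |y| ≤ 4.
  x = 1: f_y(1, y) = 3*y**2 + 12*y + 5; no integer root y with |y| ≤ 4.
  x = 2: f_y(2, y) = 3*y**2 + 14*y + 2; no integer root y with |y| ≤ 4.
  x = 3: f_y(3, y) = 3*y**2 + 16*y - 3; no integer root y with |y| ≤ 4.
  x = 4: f_y(4, y) = 3*y**2 + 18*y - 10; no integer root y with |y| ≤ 4.
Only singular point on the grid: (-1, -1).
Classify: substitute x = -1 + u, y = -1 + v and expand: f = -2*u**3 - u**2*v + u*v**2 + v**3 + v**2.
No constant or linear terms (consistent with a singular point). Quadratic part: v**2. Cubic part: -2*u**3 - u**2*v + u*v**2 + v**3.
The quadratic part v**2 is a perfect square, so there is a single (double) tangent line v = 0, i.e. y = -1. Restricting the cubic part to that line (v = 0) leaves -2*u**3 ≠ 0, so f is not divisible by v and the branch is v² ≈ 2*u**3 to lowest order — this is a cusp.
Classification: cusp.


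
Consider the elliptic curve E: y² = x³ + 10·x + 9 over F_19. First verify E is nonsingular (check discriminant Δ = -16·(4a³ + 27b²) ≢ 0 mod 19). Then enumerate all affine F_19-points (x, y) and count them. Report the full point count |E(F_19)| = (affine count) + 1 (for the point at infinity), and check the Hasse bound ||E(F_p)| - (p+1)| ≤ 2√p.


Affine points = {(0, 3), (0, 16), (1, 1), (1, 18), (3, 3), (3, 16), (6, 0), (7, 2), (7, 17), (9, 7), (9, 12), (10, 8), (10, 11), (11, 5), (11, 14), (14, 9), (14, 10), (15, 0), (16, 3), (16, 16), (17, 0), (18, 6), (18, 13)}; affine count = 23; |E(F_19)| = 24.

Discriminant check: Δ ∝ 4a³ + 27b² = 4·10³ + 27·9² = 4·1000 + 27·81 ≡ 12 (mod 19). Nonzero ⇒ E is nonsingular.
For each x ∈ F_19, compute rhs = x³ + 10·x + 9 mod 19, then count y ∈ F_19 with y² ≡ rhs.
  x = 0: rhs = 9, matching y values: 3, 16 (2 points).
  x = 1: rhs = 1, matching y values: 1, 18 (2 points).
  x = 2: rhs = 18, matching y values: none (0 points).
  x = 3: rhs = 9, matching y values: 3, 16 (2 points).
  x = 4: rhs = 18, matching y values: none (0 points).
  x = 5: rhs = 13, matching y values: none (0 points).
  x = 6: rhs = 0, matching y values: 0 (1 points).
  x = 7: rhs = 4, matching y values: 2, 17 (2 points).
  x = 8: rhs = 12, matching y values: none (0 points).
  x = 9: rhs = 11, matching y values: 7, 12 (2 points).
  x = 10: rhs = 7, matching y values: 8, 11 (2 points).
  x = 11: rhs = 6, matching y values: 5, 14 (2 points).
  x = 12: rhs = 14, matching y values: none (0 points).
  x = 13: rhs = 18, matching y values: none (0 points).
  x = 14: rhs = 5, matching y values: 9, 10 (2 points).
  x = 15: rhs = 0, matching y values: 0 (1 points).
  x = 16: rhs = 9, matching y values: 3, 16 (2 points).
  x = 17: rhs = 0, matching y values: 0 (1 points).
  x = 18: rhs = 17, matching y values: 6, 13 (2 points).
Total affine count: 23.
Full point count |E(F_19)| = 23 + 1 = 24.
Hasse bound: |24 − (19+1)| = |4| = 4 ≤ 2√19 ≈ 8.7178 ✓.


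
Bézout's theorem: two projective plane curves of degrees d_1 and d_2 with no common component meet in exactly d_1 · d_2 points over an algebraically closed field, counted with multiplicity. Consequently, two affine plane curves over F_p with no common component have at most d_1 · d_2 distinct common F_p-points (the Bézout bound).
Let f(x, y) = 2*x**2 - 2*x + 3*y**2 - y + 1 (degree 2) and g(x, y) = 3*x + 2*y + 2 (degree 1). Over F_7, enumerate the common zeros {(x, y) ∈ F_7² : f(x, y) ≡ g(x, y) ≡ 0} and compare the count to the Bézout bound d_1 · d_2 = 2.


Common zeros: {(6, 4)}; count = 1; Bézout bound = 2.

deg(f) = 2, deg(g) = 1, so Bézout bound = 2.
Scan x ∈ F_7. For each x, list the y ∈ F_7 with f(x, y) ≡ 0 and those with g(x, y) ≡ 0 (mod 7); the common zeros in that column are the intersection.
  x = 0: f ≡ 0 at y ∈ ∅; g ≡ 0 at y ∈ {6}; common: ∅.
  x = 1: f ≡ 0 at y ∈ ∅; g ≡ 0 at y ∈ {1}; common: ∅.
  x = 2: f ≡ 0 at y ∈ {1, 4}; g ≡ 0 at y ∈ {3}; common: ∅.
  x = 3: f ≡ 0 at y ∈ ∅; g ≡ 0 at y ∈ {5}; common: ∅.
  x = 4: f ≡ 0 at y ∈ {2, 3}; g ≡ 0 at y ∈ {0}; common: ∅.
  x = 5: f ≡ 0 at y ∈ ∅; g ≡ 0 at y ∈ {2}; common: ∅.
  x = 6: f ≡ 0 at y ∈ {1, 4}; g ≡ 0 at y ∈ {4}; common: {4}.
Collecting: common zeros = {(6, 4)}, so the count is 1.
Comparison with the Bézout bound: 1 ≤ 2 = deg(f)·deg(g), as expected for curves with no common component (the affine F_7-count falls short of the bound because intersections may lie at infinity, over extension fields, or carry multiplicity).


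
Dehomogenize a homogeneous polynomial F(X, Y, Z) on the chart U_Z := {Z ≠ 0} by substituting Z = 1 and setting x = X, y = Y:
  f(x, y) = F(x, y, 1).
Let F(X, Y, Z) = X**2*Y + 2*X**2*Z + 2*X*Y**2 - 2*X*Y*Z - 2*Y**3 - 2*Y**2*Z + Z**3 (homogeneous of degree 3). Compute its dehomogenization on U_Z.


f(x, y) = x**2*y + 2*x**2 + 2*x*y**2 - 2*x*y - 2*y**3 - 2*y**2 + 1

On U_Z we set Z = 1. Each monomial c·X^i·Y^j·Z^k in F becomes c·x^i·y^j·1^k = c·x^i·y^j.
Substituting Z = 1: F(X, Y, 1) = x**2*y + 2*x**2 + 2*x*y**2 - 2*x*y - 2*y**3 - 2*y**2 + 1.
Note: deg(f) ≤ deg(F) = 3; strict inequality happens when F is divisible by Z (lost terms).


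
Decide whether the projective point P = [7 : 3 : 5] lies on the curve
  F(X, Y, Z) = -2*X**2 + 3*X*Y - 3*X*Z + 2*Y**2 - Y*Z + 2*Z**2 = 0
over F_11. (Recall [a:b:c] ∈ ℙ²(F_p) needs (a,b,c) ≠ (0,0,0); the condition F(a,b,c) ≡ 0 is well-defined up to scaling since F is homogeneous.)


F(7,3,5) ≡ 1 (mod 11); P is NOT on the curve.

Evaluate F(7, 3, 5) term-by-term (mod 11).
  -2*X**2 ↦ -2·49·1·1 = -98
  3*X*Y ↦ 3·7·3·1 = 63
  -3*X*Z ↦ -3·7·1·5 = -105
  2*Y**2 ↦ 2·1·9·1 = 18
  -Y*Z ↦ -1·1·3·5 = -15
  2*Z**2 ↦ 2·1·1·25 = 50
Sum: F(7, 3, 5) = (-98) + (63) + (-105) + (18) + (-15) + (50) = -87.
Reducing mod 11: -87 ≡ 1 (mod 11).
Since F(a, b, c) ≡ 1 ≠ 0 (mod 11), P does NOT lie on the curve.


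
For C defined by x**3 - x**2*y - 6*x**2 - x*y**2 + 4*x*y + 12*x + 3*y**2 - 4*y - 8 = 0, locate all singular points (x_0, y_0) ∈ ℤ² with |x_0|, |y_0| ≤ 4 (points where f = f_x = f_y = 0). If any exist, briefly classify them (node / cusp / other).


Singular points: {(2, 0)}; classification: cusp.

Compute partial derivatives:
  f_x = 3*x**2 - 2*x*y - 12*x - y**2 + 4*y + 12.
  f_y = -x**2 - 2*x*y + 4*x + 6*y - 4.
Scan x_0 ∈ {−4, ..., 4}. For each x_0, f_y(x_0, y) is a polynomial in y; find its integer roots y ∈ {−4, ..., 4}, then test f_x and f at those candidates.
  x = -4: f_y(-4, y) = 14*y - 36; no integer root y with |y| ≤ 4.
  x = -3: f_y(-3, y) = 12*y - 25; no integer root y with |y| ≤ 4.
  x = -2: f_y(-2, y) = 10*y - 16; no integer root y with |y| ≤ 4.
  x = -1: f_y(-1, y) = 8*y - 9; no integer root y with |y| ≤ 4.
  x = 0: f_y(0, y) = 6*y - 4; no integer root y with |y| ≤ 4.
  x = 1: f_y(1, y) = 4*y - 1; no integer root y with |y| ≤ 4.
  x = 2: f_y(2, y) = 2*y; vanishes at y ∈ {0}. (2, 0): f_x = 0, f = 0 — SINGULAR.
  x = 3: f_y(3, y) = -1; no integer root y with |y| ≤ 4.
  x = 4: f_y(4, y) = -2*y - 4; vanishes at y ∈ {-2}. (4, -2): f_x = 16 ≠ 0.
Only singular point on the grid: (2, 0).
Classify: substitute x = 2 + u, y = 0 + v and expand: f = u**3 - u**2*v - u*v**2 + v**2.
No constant or linear terms (consistent with a singular point). Quadratic part: v**2. Cubic part: u**3 - u**2*v - u*v**2.
The quadratic part v**2 is a perfect square, so there is a single (double) tangent line v = 0, i.e. y = 0. Restricting the cubic part to that line (v = 0) leaves u**3 ≠ 0, so f is not divisible by v and the branch is v² ≈ -u**3 to lowest order — this is a cusp.
Classification: cusp.


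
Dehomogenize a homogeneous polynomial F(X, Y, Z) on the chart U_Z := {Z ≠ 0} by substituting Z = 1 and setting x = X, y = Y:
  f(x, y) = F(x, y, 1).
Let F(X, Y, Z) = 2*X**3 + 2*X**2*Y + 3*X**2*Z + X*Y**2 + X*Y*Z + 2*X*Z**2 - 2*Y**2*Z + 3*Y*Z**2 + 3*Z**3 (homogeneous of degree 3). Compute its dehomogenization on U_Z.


f(x, y) = 2*x**3 + 2*x**2*y + 3*x**2 + x*y**2 + x*y + 2*x - 2*y**2 + 3*y + 3

On U_Z we set Z = 1. Each monomial c·X^i·Y^j·Z^k in F becomes c·x^i·y^j·1^k = c·x^i·y^j.
Substituting Z = 1: F(X, Y, 1) = 2*x**3 + 2*x**2*y + 3*x**2 + x*y**2 + x*y + 2*x - 2*y**2 + 3*y + 3.
Note: deg(f) ≤ deg(F) = 3; strict inequality happens when F is divisible by Z (lost terms).


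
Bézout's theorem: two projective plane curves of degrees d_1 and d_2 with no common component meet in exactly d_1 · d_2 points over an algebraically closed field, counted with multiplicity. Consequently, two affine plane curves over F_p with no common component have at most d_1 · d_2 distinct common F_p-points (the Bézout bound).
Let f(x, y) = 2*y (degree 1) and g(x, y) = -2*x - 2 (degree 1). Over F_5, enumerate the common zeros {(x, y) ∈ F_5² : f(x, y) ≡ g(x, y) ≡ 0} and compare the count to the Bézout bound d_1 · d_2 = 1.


Common zeros: {(4, 0)}; count = 1; Bézout bound = 1.

deg(f) = 1, deg(g) = 1, so Bézout bound = 1.
Scan x ∈ F_5. For each x, list the y ∈ F_5 with f(x, y) ≡ 0 and those with g(x, y) ≡ 0 (mod 5); the common zeros in that column are the intersection.
  x = 0: f ≡ 0 at y ∈ {0}; g ≡ 0 at y ∈ ∅; common: ∅.
  x = 1: f ≡ 0 at y ∈ {0}; g ≡ 0 at y ∈ ∅; common: ∅.
  x = 2: f ≡ 0 at y ∈ {0}; g ≡ 0 at y ∈ ∅; common: ∅.
  x = 3: f ≡ 0 at y ∈ {0}; g ≡ 0 at y ∈ ∅; common: ∅.
  x = 4: f ≡ 0 at y ∈ {0}; g ≡ 0 at y ∈ {0, 1, 2, 3, 4}; common: {0}.
Collecting: common zeros = {(4, 0)}, so the count is 1.
Comparison with the Bézout bound: 1 ≤ 1 = deg(f)·deg(g), as expected for curves with no common component (the bound is attained).


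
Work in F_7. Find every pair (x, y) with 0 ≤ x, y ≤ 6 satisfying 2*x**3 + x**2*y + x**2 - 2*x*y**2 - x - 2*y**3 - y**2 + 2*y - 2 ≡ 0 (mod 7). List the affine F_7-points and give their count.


Affine F_7-points: {(1, 0), (2, 4), (2, 5), (2, 6), (3, 6), (5, 3), (6, 1)}; count = 7.

For each of the 49 pairs (x, y) ∈ F_7², evaluate f(x, y) mod 7. Record the zeros.
  x = 0: [0↦5, 1↦4, 2↦3, 3↦4, 4↦2, 5↦6, 6↦4]  zeros at y ∈ ∅
  x = 1: [0↦0, 1↦5, 2↦6, 3↦5, 4↦4, 5↦5, 6↦3]  zeros at y ∈ {0}
  x = 2: [0↦2, 1↦1, 2↦6, 3↦5, 4↦0, 5↦0, 6↦0]  zeros at y ∈ {4, 5, 6}
  x = 3: [0↦2, 1↦4, 2↦1, 3↦2, 4↦2, 5↦3, 6↦0]  zeros at y ∈ {6}
  x = 4: [0↦5, 1↦5, 2↦3, 3↦1, 4↦1, 5↦5, 6↦1]  zeros at y ∈ ∅
  x = 5: [0↦2, 1↦2, 2↦3, 3↦0, 4↦2, 5↦4, 6↦1]  zeros at y ∈ {3}
  x = 6: [0↦5, 1↦0, 2↦6, 3↦4, 4↦3, 5↦5, 6↦5]  zeros at y ∈ {1}
Collecting zeros: affine points = {(1, 0), (2, 4), (2, 5), (2, 6), (3, 6), (5, 3), (6, 1)}.
Total count |C(F_7)_aff| = 7.


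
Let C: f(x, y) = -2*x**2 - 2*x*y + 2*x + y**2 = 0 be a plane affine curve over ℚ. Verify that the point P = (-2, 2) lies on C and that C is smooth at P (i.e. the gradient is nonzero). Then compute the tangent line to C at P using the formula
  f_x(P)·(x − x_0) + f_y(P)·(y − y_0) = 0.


Tangent line at P: 6*x + 8*y - 4 = 0.

Step 1: f(-2, 2) = 0, so P lies on C.
Step 2: partial derivatives
  f_x(x, y) = -4*x - 2*y + 2, f_y(x, y) = -2*x + 2*y.
  f_x(P) = 6, f_y(P) = 8 (gradient nonzero, so P is smooth).
Step 3: tangent line at P: 6·(x − -2) + 8·(y − 2) = 0.
Expanding: 6*x + 8*y - 4 = 0.


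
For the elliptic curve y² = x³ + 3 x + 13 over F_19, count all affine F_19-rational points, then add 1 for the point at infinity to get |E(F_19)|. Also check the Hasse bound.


Affine points = {(1, 6), (1, 13), (3, 7), (3, 12), (5, 1), (5, 18), (6, 0), (7, 4), (7, 15), (8, 6), (8, 13), (9, 3), (9, 16), (10, 6), (10, 13), (11, 3), (11, 16), (13, 8), (13, 11), (14, 5), (14, 14), (18, 3), (18, 16)}; affine count = 23; |E(F_19)| = 24.

Discriminant check: Δ ∝ 4a³ + 27b² = 4·3³ + 27·13² = 4·27 + 27·169 ≡ 16 (mod 19). Nonzero ⇒ E is nonsingular.
For each x ∈ F_19, compute rhs = x³ + 3·x + 13 mod 19, then count y ∈ F_19 with y² ≡ rhs.
  x = 0: rhs = 13, matching y values: none (0 points).
  x = 1: rhs = 17, matching y values: 6, 13 (2 points).
  x = 2: rhs = 8, matching y values: none (0 points).
  x = 3: rhs = 11, matching y values: 7, 12 (2 points).
  x = 4: rhs = 13, matching y values: none (0 points).
  x = 5: rhs = 1, matching y values: 1, 18 (2 points).
  x = 6: rhs = 0, matching y values: 0 (1 points).
  x = 7: rhs = 16, matching y values: 4, 15 (2 points).
  x = 8: rhs = 17, matching y values: 6, 13 (2 points).
  x = 9: rhs = 9, matching y values: 3, 16 (2 points).
  x = 10: rhs = 17, matching y values: 6, 13 (2 points).
  x = 11: rhs = 9, matching y values: 3, 16 (2 points).
  x = 12: rhs = 10, matching y values: none (0 points).
  x = 13: rhs = 7, matching y values: 8, 11 (2 points).
  x = 14: rhs = 6, matching y values: 5, 14 (2 points).
  x = 15: rhs = 13, matching y values: none (0 points).
  x = 16: rhs = 15, matching y values: none (0 points).
  x = 17: rhs = 18, matching y values: none (0 points).
  x = 18: rhs = 9, matching y values: 3, 16 (2 points).
Total affine count: 23.
Full point count |E(F_19)| = 23 + 1 = 24.
Hasse bound: |24 − (19+1)| = |4| = 4 ≤ 2√19 ≈ 8.7178 ✓.


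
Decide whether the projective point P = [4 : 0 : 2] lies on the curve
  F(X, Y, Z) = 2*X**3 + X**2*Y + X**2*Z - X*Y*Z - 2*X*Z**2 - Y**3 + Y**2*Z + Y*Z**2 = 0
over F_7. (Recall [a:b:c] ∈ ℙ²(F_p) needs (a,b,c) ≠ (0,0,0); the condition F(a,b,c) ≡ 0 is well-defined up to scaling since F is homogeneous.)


F(4,0,2) ≡ 2 (mod 7); P is NOT on the curve.

Evaluate F(4, 0, 2) term-by-term (mod 7).
  2*X**3 ↦ 2·64·1·1 = 128
  X**2*Y ↦ 1·16·0·1 = 0
  X**2*Z ↦ 1·16·1·2 = 32
  -X*Y*Z ↦ -1·4·0·2 = 0
  -2*X*Z**2 ↦ -2·4·1·4 = -32
  -Y**3 ↦ -1·1·0·1 = 0
  Y**2*Z ↦ 1·1·0·2 = 0
  Y*Z**2 ↦ 1·1·0·4 = 0
Sum: F(4, 0, 2) = (128) + (0) + (32) + (0) + (-32) + (0) + (0) + (0) = 128.
Reducing mod 7: 128 ≡ 2 (mod 7).
Since F(a, b, c) ≡ 2 ≠ 0 (mod 7), P does NOT lie on the curve.


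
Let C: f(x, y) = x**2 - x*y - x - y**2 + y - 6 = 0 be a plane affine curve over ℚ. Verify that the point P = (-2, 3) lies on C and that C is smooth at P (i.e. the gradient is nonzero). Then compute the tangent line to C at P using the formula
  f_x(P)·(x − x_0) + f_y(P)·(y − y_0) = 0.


Tangent line at P: -8*x - 3*y - 7 = 0.

Step 1: f(-2, 3) = 0, so P lies on C.
Step 2: partial derivatives
  f_x(x, y) = 2*x - y - 1, f_y(x, y) = -x - 2*y + 1.
  f_x(P) = -8, f_y(P) = -3 (gradient nonzero, so P is smooth).
Step 3: tangent line at P: -8·(x − -2) + -3·(y − 3) = 0.
Expanding: -8*x - 3*y - 7 = 0.


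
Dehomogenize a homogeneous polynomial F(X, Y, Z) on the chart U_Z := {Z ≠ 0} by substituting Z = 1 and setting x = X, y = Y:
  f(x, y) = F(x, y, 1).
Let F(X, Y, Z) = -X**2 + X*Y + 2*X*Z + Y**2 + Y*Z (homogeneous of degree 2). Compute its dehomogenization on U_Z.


f(x, y) = -x**2 + x*y + 2*x + y**2 + y

On U_Z we set Z = 1. Each monomial c·X^i·Y^j·Z^k in F becomes c·x^i·y^j·1^k = c·x^i·y^j.
Substituting Z = 1: F(X, Y, 1) = -x**2 + x*y + 2*x + y**2 + y.
Note: deg(f) ≤ deg(F) = 2; strict inequality happens when F is divisible by Z (lost terms).


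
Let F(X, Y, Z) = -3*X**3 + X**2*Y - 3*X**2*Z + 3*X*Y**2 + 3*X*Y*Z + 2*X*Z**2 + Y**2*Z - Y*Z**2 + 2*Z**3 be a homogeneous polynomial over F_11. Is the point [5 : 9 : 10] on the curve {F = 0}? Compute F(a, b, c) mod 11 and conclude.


F(5,9,10) ≡ 10 (mod 11); P is NOT on the curve.

Evaluate F(5, 9, 10) term-by-term (mod 11).
  -3*X**3 ↦ -3·125·1·1 = -375
  X**2*Y ↦ 1·25·9·1 = 225
  -3*X**2*Z ↦ -3·25·1·10 = -750
  3*X*Y**2 ↦ 3·5·81·1 = 1215
  3*X*Y*Z ↦ 3·5·9·10 = 1350
  2*X*Z**2 ↦ 2·5·1·100 = 1000
  Y**2*Z ↦ 1·1·81·10 = 810
  -Y*Z**2 ↦ -1·1·9·100 = -900
  2*Z**3 ↦ 2·1·1·1000 = 2000
Sum: F(5, 9, 10) = (-375) + (225) + (-750) + (1215) + (1350) + (1000) + (810) + (-900) + (2000) = 4575.
Reducing mod 11: 4575 ≡ 10 (mod 11).
Since F(a, b, c) ≡ 10 ≠ 0 (mod 11), P does NOT lie on the curve.


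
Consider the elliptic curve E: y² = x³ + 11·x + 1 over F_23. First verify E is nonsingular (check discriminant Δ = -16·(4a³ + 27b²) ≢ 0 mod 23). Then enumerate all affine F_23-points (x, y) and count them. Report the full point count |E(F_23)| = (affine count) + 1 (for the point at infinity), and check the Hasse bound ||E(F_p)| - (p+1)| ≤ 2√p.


Affine points = {(0, 1), (0, 22), (1, 6), (1, 17), (2, 10), (2, 13), (8, 7), (8, 16), (9, 1), (9, 22), (11, 2), (11, 21), (13, 8), (13, 15), (14, 1), (14, 22), (16, 8), (16, 15), (17, 8), (17, 15), (19, 10), (19, 13), (22, 9), (22, 14)}; affine count = 24; |E(F_23)| = 25.

Discriminant check: Δ ∝ 4a³ + 27b² = 4·11³ + 27·1² = 4·1331 + 27·1 ≡ 15 (mod 23). Nonzero ⇒ E is nonsingular.
For each x ∈ F_23, compute rhs = x³ + 11·x + 1 mod 23, then count y ∈ F_23 with y² ≡ rhs.
  x = 0: rhs = 1, matching y values: 1, 22 (2 points).
  x = 1: rhs = 13, matching y values: 6, 17 (2 points).
  x = 2: rhs = 8, matching y values: 10, 13 (2 points).
  x = 3: rhs = 15, matching y values: none (0 points).
  x = 4: rhs = 17, matching y values: none (0 points).
  x = 5: rhs = 20, matching y values: none (0 points).
  x = 6: rhs = 7, matching y values: none (0 points).
  x = 7: rhs = 7, matching y values: none (0 points).
  x = 8: rhs = 3, matching y values: 7, 16 (2 points).
  x = 9: rhs = 1, matching y values: 1, 22 (2 points).
  x = 10: rhs = 7, matching y values: none (0 points).
  x = 11: rhs = 4, matching y values: 2, 21 (2 points).
  x = 12: rhs = 21, matching y values: none (0 points).
  x = 13: rhs = 18, matching y values: 8, 15 (2 points).
  x = 14: rhs = 1, matching y values: 1, 22 (2 points).
  x = 15: rhs = 22, matching y values: none (0 points).
  x = 16: rhs = 18, matching y values: 8, 15 (2 points).
  x = 17: rhs = 18, matching y values: 8, 15 (2 points).
  x = 18: rhs = 5, matching y values: none (0 points).
  x = 19: rhs = 8, matching y values: 10, 13 (2 points).
  x = 20: rhs = 10, matching y values: none (0 points).
  x = 21: rhs = 17, matching y values: none (0 points).
  x = 22: rhs = 12, matching y values: 9, 14 (2 points).
Total affine count: 24.
Full point count |E(F_23)| = 24 + 1 = 25.
Hasse bound: |25 − (23+1)| = |1| = 1 ≤ 2√23 ≈ 9.5917 ✓.


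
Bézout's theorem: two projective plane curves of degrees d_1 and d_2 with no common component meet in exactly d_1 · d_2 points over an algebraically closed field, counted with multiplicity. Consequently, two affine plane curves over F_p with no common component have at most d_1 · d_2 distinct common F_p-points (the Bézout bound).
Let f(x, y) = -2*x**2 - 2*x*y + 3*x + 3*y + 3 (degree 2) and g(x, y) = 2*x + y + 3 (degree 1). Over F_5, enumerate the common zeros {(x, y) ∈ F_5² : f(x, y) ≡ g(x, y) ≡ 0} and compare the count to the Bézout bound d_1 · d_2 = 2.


Common zeros: ∅; count = 0; Bézout bound = 2.

deg(f) = 2, deg(g) = 1, so Bézout bound = 2.
Scan x ∈ F_5. For each x, list the y ∈ F_5 with f(x, y) ≡ 0 and those with g(x, y) ≡ 0 (mod 5); the common zeros in that column are the intersection.
  x = 0: f ≡ 0 at y ∈ {4}; g ≡ 0 at y ∈ {2}; common: ∅.
  x = 1: f ≡ 0 at y ∈ {1}; g ≡ 0 at y ∈ {0}; common: ∅.
  x = 2: f ≡ 0 at y ∈ {1}; g ≡ 0 at y ∈ {3}; common: ∅.
  x = 3: f ≡ 0 at y ∈ {3}; g ≡ 0 at y ∈ {1}; common: ∅.
  x = 4: f ≡ 0 at y ∈ ∅; g ≡ 0 at y ∈ {4}; common: ∅.
Collecting: common zeros = ∅, so the count is 0.
Comparison with the Bézout bound: 0 ≤ 2 = deg(f)·deg(g), as expected for curves with no common component (the affine F_5-count falls short of the bound because intersections may lie at infinity, over extension fields, or carry multiplicity).


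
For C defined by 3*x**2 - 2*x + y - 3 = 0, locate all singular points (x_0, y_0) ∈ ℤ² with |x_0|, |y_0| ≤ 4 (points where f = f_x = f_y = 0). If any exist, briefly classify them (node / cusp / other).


No singular points in the scanned grid; C is smooth there.

Compute partial derivatives:
  f_x = 6*x - 2.
  f_y = 1.
f_y = 1 is a nonzero constant, so f_y never vanishes: no point (x, y) can satisfy f = f_x = f_y = 0. In particular no (x, y) ∈ {−4, ..., 4}² is singular; the curve is smooth.


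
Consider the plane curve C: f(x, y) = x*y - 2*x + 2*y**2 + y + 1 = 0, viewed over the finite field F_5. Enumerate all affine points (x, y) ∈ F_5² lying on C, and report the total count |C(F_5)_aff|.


Affine F_5-points: {(3, 0), (3, 3), (4, 1), (4, 4)}; count = 4.

For each of the 25 pairs (x, y) ∈ F_5², evaluate f(x, y) mod 5. Record the zeros.
  x = 0: [0↦1, 1↦4, 2↦1, 3↦2, 4↦2]  zeros at y ∈ ∅
  x = 1: [0↦4, 1↦3, 2↦1, 3↦3, 4↦4]  zeros at y ∈ ∅
  x = 2: [0↦2, 1↦2, 2↦1, 3↦4, 4↦1]  zeros at y ∈ ∅
  x = 3: [0↦0, 1↦1, 2↦1, 3↦0, 4↦3]  zeros at y ∈ {0, 3}
  x = 4: [0↦3, 1↦0, 2↦1, 3↦1, 4↦0]  zeros at y ∈ {1, 4}
Collecting zeros: affine points = {(3, 0), (3, 3), (4, 1), (4, 4)}.
Total count |C(F_5)_aff| = 4.


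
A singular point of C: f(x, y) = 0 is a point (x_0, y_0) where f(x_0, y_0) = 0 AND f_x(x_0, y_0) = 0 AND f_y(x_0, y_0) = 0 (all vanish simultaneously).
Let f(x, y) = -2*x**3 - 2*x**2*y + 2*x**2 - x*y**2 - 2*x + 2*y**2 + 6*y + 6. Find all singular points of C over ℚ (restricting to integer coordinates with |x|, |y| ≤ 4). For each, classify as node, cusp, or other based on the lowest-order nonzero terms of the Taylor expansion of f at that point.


Singular points: {(1, -2)}; classification: cusp.

Compute partial derivatives:
  f_x = -6*x**2 - 4*x*y + 4*x - y**2 - 2.
  f_y = -2*x**2 - 2*x*y + 4*y + 6.
Scan x_0 ∈ {−4, ..., 4}. For each x_0, f_y(x_0, y) is a polynomial in y; find its integer roots y ∈ {−4, ..., 4}, then test f_x and f at those candidates.
  x = -4: f_y(-4, y) = 12*y - 26; no integer root y with |y| ≤ 4.
  x = -3: f_y(-3, y) = 10*y - 12; no integer root y with |y| ≤ 4.
  x = -2: f_y(-2, y) = 8*y - 2; no integer root y with |y| ≤ 4.
  x = -1: f_y(-1, y) = 6*y + 4; no integer root y with |y| ≤ 4.
  x = 0: f_y(0, y) = 4*y + 6; no integer root y with |y| ≤ 4.
  x = 1: f_y(1, y) = 2*y + 4; vanishes at y ∈ {-2}. (1, -2): f_x = 0, f = 0 — SINGULAR.
  x = 2: f_y(2, y) = -2; no integer root y with |y| ≤ 4.
  x = 3: f_y(3, y) = -2*y - 12; no integer root y with |y| ≤ 4.
  x = 4: f_y(4, y) = -4*y - 26; no integer root y with |y| ≤ 4.
Only singular point on the grid: (1, -2).
Classify: substitute x = 1 + u, y = -2 + v and expand: f = -2*u**3 - 2*u**2*v - u*v**2 + v**2.
No constant or linear terms (consistent with a singular point). Quadratic part: v**2. Cubic part: -2*u**3 - 2*u**2*v - u*v**2.
The quadratic part v**2 is a perfect square, so there is a single (double) tangent line v = 0, i.e. y = -2. Restricting the cubic part to that line (v = 0) leaves -2*u**3 ≠ 0, so f is not divisible by v and the branch is v² ≈ 2*u**3 to lowest order — this is a cusp.
Classification: cusp.


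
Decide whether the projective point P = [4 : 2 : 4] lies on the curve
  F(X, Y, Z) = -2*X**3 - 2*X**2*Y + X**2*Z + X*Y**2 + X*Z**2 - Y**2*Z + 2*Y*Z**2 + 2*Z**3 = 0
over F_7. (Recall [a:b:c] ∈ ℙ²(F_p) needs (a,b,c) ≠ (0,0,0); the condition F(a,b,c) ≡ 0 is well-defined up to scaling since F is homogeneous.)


F(4,2,4) ≡ 2 (mod 7); P is NOT on the curve.

Evaluate F(4, 2, 4) term-by-term (mod 7).
  -2*X**3 ↦ -2·64·1·1 = -128
  -2*X**2*Y ↦ -2·16·2·1 = -64
  X**2*Z ↦ 1·16·1·4 = 64
  X*Y**2 ↦ 1·4·4·1 = 16
  X*Z**2 ↦ 1·4·1·16 = 64
  -Y**2*Z ↦ -1·1·4·4 = -16
  2*Y*Z**2 ↦ 2·1·2·16 = 64
  2*Z**3 ↦ 2·1·1·64 = 128
Sum: F(4, 2, 4) = (-128) + (-64) + (64) + (16) + (64) + (-16) + (64) + (128) = 128.
Reducing mod 7: 128 ≡ 2 (mod 7).
Since F(a, b, c) ≡ 2 ≠ 0 (mod 7), P does NOT lie on the curve.


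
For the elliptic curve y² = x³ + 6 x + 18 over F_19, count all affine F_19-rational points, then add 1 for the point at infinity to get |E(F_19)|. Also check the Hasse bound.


Affine points = {(1, 5), (1, 14), (2, 0), (3, 5), (3, 14), (4, 7), (4, 12), (6, 2), (6, 17), (7, 2), (7, 17), (11, 3), (11, 16), (15, 5), (15, 14), (16, 7), (16, 12), (17, 6), (17, 13), (18, 7), (18, 12)}; affine count = 21; |E(F_19)| = 22.

Discriminant check: Δ ∝ 4a³ + 27b² = 4·6³ + 27·18² = 4·216 + 27·324 ≡ 17 (mod 19). Nonzero ⇒ E is nonsingular.
For each x ∈ F_19, compute rhs = x³ + 6·x + 18 mod 19, then count y ∈ F_19 with y² ≡ rhs.
  x = 0: rhs = 18, matching y values: none (0 points).
  x = 1: rhs = 6, matching y values: 5, 14 (2 points).
  x = 2: rhs = 0, matching y values: 0 (1 points).
  x = 3: rhs = 6, matching y values: 5, 14 (2 points).
  x = 4: rhs = 11, matching y values: 7, 12 (2 points).
  x = 5: rhs = 2, matching y values: none (0 points).
  x = 6: rhs = 4, matching y values: 2, 17 (2 points).
  x = 7: rhs = 4, matching y values: 2, 17 (2 points).
  x = 8: rhs = 8, matching y values: none (0 points).
  x = 9: rhs = 3, matching y values: none (0 points).
  x = 10: rhs = 14, matching y values: none (0 points).
  x = 11: rhs = 9, matching y values: 3, 16 (2 points).
  x = 12: rhs = 13, matching y values: none (0 points).
  x = 13: rhs = 13, matching y values: none (0 points).
  x = 14: rhs = 15, matching y values: none (0 points).
  x = 15: rhs = 6, matching y values: 5, 14 (2 points).
  x = 16: rhs = 11, matching y values: 7, 12 (2 points).
  x = 17: rhs = 17, matching y values: 6, 13 (2 points).
  x = 18: rhs = 11, matching y values: 7, 12 (2 points).
Total affine count: 21.
Full point count |E(F_19)| = 21 + 1 = 22.
Hasse bound: |22 − (19+1)| = |2| = 2 ≤ 2√19 ≈ 8.7178 ✓.


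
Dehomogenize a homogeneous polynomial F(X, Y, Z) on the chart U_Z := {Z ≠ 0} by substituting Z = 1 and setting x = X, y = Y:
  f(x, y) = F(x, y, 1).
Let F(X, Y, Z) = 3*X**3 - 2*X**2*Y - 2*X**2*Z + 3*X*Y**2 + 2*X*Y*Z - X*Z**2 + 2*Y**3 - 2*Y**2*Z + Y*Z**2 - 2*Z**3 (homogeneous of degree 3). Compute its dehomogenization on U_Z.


f(x, y) = 3*x**3 - 2*x**2*y - 2*x**2 + 3*x*y**2 + 2*x*y - x + 2*y**3 - 2*y**2 + y - 2

On U_Z we set Z = 1. Each monomial c·X^i·Y^j·Z^k in F becomes c·x^i·y^j·1^k = c·x^i·y^j.
Substituting Z = 1: F(X, Y, 1) = 3*x**3 - 2*x**2*y - 2*x**2 + 3*x*y**2 + 2*x*y - x + 2*y**3 - 2*y**2 + y - 2.
Note: deg(f) ≤ deg(F) = 3; strict inequality happens when F is divisible by Z (lost terms).


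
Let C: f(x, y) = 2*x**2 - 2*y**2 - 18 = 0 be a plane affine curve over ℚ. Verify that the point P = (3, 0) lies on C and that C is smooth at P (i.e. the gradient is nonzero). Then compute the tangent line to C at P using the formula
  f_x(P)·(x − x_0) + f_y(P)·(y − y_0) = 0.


Tangent line at P: 12*x - 36 = 0.

Step 1: f(3, 0) = 0, so P lies on C.
Step 2: partial derivatives
  f_x(x, y) = 4*x, f_y(x, y) = -4*y.
  f_x(P) = 12, f_y(P) = 0 (gradient nonzero, so P is smooth).
Step 3: tangent line at P: 12·(x − 3) + 0·(y − 0) = 0.
Expanding: 12*x - 36 = 0.


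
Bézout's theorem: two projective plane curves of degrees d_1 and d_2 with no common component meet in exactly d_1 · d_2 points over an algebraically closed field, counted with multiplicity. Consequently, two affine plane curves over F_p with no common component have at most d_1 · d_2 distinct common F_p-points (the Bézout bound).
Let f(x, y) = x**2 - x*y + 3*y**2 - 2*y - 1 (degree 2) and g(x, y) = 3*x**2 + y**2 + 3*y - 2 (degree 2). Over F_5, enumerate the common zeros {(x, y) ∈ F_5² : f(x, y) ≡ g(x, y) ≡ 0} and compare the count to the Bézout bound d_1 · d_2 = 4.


Common zeros: {(1, 1), (3, 2)}; count = 2; Bézout bound = 4.

deg(f) = 2, deg(g) = 2, so Bézout bound = 4.
Scan x ∈ F_5. For each x, list the y ∈ F_5 with f(x, y) ≡ 0 and those with g(x, y) ≡ 0 (mod 5); the common zeros in that column are the intersection.
  x = 0: f ≡ 0 at y ∈ {1, 3}; g ≡ 0 at y ∈ ∅; common: ∅.
  x = 1: f ≡ 0 at y ∈ {0, 1}; g ≡ 0 at y ∈ {1}; common: {1}.
  x = 2: f ≡ 0 at y ∈ {4}; g ≡ 0 at y ∈ {0, 2}; common: ∅.
  x = 3: f ≡ 0 at y ∈ {2, 3}; g ≡ 0 at y ∈ {0, 2}; common: {2}.
  x = 4: f ≡ 0 at y ∈ {0, 2}; g ≡ 0 at y ∈ {1}; common: ∅.
Collecting: common zeros = {(1, 1), (3, 2)}, so the count is 2.
Comparison with the Bézout bound: 2 ≤ 4 = deg(f)·deg(g), as expected for curves with no common component (the affine F_5-count falls short of the bound because intersections may lie at infinity, over extension fields, or carry multiplicity).


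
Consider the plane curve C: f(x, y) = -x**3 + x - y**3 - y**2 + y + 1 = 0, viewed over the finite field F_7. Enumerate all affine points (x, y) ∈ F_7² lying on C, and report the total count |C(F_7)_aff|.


Affine F_7-points: {(0, 1), (0, 6), (1, 1), (1, 6), (3, 3), (3, 5), (5, 0), (6, 1), (6, 6)}; count = 9.

For each of the 49 pairs (x, y) ∈ F_7², evaluate f(x, y) mod 7. Record the zeros.
  x = 0: [0↦1, 1↦0, 2↦5, 3↦3, 4↦2, 5↦3, 6↦0]  zeros at y ∈ {1, 6}
  x = 1: [0↦1, 1↦0, 2↦5, 3↦3, 4↦2, 5↦3, 6↦0]  zeros at y ∈ {1, 6}
  x = 2: [0↦2, 1↦1, 2↦6, 3↦4, 4↦3, 5↦4, 6↦1]  zeros at y ∈ ∅
  x = 3: [0↦5, 1↦4, 2↦2, 3↦0, 4↦6, 5↦0, 6↦4]  zeros at y ∈ {3, 5}
  x = 4: [0↦4, 1↦3, 2↦1, 3↦6, 4↦5, 5↦6, 6↦3]  zeros at y ∈ ∅
  x = 5: [0↦0, 1↦6, 2↦4, 3↦2, 4↦1, 5↦2, 6↦6]  zeros at y ∈ {0}
  x = 6: [0↦1, 1↦0, 2↦5, 3↦3, 4↦2, 5↦3, 6↦0]  zeros at y ∈ {1, 6}
Collecting zeros: affine points = {(0, 1), (0, 6), (1, 1), (1, 6), (3, 3), (3, 5), (5, 0), (6, 1), (6, 6)}.
Total count |C(F_7)_aff| = 9.


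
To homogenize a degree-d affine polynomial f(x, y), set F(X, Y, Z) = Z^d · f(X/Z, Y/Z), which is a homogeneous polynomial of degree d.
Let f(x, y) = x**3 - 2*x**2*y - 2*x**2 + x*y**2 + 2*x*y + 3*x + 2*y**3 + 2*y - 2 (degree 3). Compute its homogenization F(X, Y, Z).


F(X, Y, Z) = X**3 - 2*X**2*Y - 2*X**2*Z + X*Y**2 + 2*X*Y*Z + 3*X*Z**2 + 2*Y**3 + 2*Y*Z**2 - 2*Z**3

deg(f) = 3.
Substitute x = X/Z, y = Y/Z into f, then multiply by Z^3.
  monomial 1·x^3·y^0 ↦ 1·X^3·Y^0·Z^0.
  monomial -2·x^2·y^1 ↦ -2·X^2·Y^1·Z^0.
  monomial -2·x^2·y^0 ↦ -2·X^2·Y^0·Z^1.
  monomial 1·x^1·y^2 ↦ 1·X^1·Y^2·Z^0.
  monomial 2·x^1·y^1 ↦ 2·X^1·Y^1·Z^1.
  monomial 3·x^1·y^0 ↦ 3·X^1·Y^0·Z^2.
  monomial 2·x^0·y^3 ↦ 2·X^0·Y^3·Z^0.
  monomial 2·x^0·y^1 ↦ 2·X^0·Y^1·Z^2.
  monomial -2·x^0·y^0 ↦ -2·X^0·Y^0·Z^3.
Collecting: F(X, Y, Z) = X**3 - 2*X**2*Y - 2*X**2*Z + X*Y**2 + 2*X*Y*Z + 3*X*Z**2 + 2*Y**3 + 2*Y*Z**2 - 2*Z**3.


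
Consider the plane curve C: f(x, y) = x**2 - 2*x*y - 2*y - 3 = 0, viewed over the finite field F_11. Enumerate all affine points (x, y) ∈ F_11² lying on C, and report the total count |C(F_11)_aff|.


Affine F_11-points: {(0, 4), (1, 5), (2, 2), (3, 9), (4, 9), (5, 0), (6, 0), (7, 7), (8, 4), (9, 5)}; count = 10.

For each of the 121 pairs (x, y) ∈ F_11², evaluate f(x, y) mod 11. Record the zeros.
  x = 0: [0↦8, 1↦6, 2↦4, 3↦2, 4↦0, 5↦9, 6↦7, 7↦5, 8↦3, 9↦1, 10↦10]  zeros at y ∈ {4}
  x = 1: [0↦9, 1↦5, 2↦1, 3↦8, 4↦4, 5↦0, 6↦7, 7↦3, 8↦10, 9↦6, 10↦2]  zeros at y ∈ {5}
  x = 2: [0↦1, 1↦6, 2↦0, 3↦5, 4↦10, 5↦4, 6↦9, 7↦3, 8↦8, 9↦2, 10↦7]  zeros at y ∈ {2}
  x = 3: [0↦6, 1↦9, 2↦1, 3↦4, 4↦7, 5↦10, 6↦2, 7↦5, 8↦8, 9↦0, 10↦3]  zeros at y ∈ {9}
  x = 4: [0↦2, 1↦3, 2↦4, 3↦5, 4↦6, 5↦7, 6↦8, 7↦9, 8↦10, 9↦0, 10↦1]  zeros at y ∈ {9}
  x = 5: [0↦0, 1↦10, 2↦9, 3↦8, 4↦7, 5↦6, 6↦5, 7↦4, 8↦3, 9↦2, 10↦1]  zeros at y ∈ {0}
  x = 6: [0↦0, 1↦8, 2↦5, 3↦2, 4↦10, 5↦7, 6↦4, 7↦1, 8↦9, 9↦6, 10↦3]  zeros at y ∈ {0}
  x = 7: [0↦2, 1↦8, 2↦3, 3↦9, 4↦4, 5↦10, 6↦5, 7↦0, 8↦6, 9↦1, 10↦7]  zeros at y ∈ {7}
  x = 8: [0↦6, 1↦10, 2↦3, 3↦7, 4↦0, 5↦4, 6↦8, 7↦1, 8↦5, 9↦9, 10↦2]  zeros at y ∈ {4}
  x = 9: [0↦1, 1↦3, 2↦5, 3↦7, 4↦9, 5↦0, 6↦2, 7↦4, 8↦6, 9↦8, 10↦10]  zeros at y ∈ {5}
  x = 10: [0↦9, 1↦9, 2↦9, 3↦9, 4↦9, 5↦9, 6↦9, 7↦9, 8↦9, 9↦9, 10↦9]  zeros at y ∈ ∅
Collecting zeros: affine points = {(0, 4), (1, 5), (2, 2), (3, 9), (4, 9), (5, 0), (6, 0), (7, 7), (8, 4), (9, 5)}.
Total count |C(F_11)_aff| = 10.


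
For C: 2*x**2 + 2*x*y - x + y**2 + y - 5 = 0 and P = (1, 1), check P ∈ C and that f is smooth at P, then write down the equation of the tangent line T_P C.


Tangent line at P: 5*x + 5*y - 10 = 0.

Step 1: f(1, 1) = 0, so P lies on C.
Step 2: partial derivatives
  f_x(x, y) = 4*x + 2*y - 1, f_y(x, y) = 2*x + 2*y + 1.
  f_x(P) = 5, f_y(P) = 5 (gradient nonzero, so P is smooth).
Step 3: tangent line at P: 5·(x − 1) + 5·(y − 1) = 0.
Expanding: 5*x + 5*y - 10 = 0.


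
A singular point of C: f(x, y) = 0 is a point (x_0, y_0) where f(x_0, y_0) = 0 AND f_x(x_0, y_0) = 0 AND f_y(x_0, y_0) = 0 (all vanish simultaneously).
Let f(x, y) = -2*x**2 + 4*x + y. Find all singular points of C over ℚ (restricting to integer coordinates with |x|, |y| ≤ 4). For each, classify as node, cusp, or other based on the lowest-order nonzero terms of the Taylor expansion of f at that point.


No singular points in the scanned grid; C is smooth there.

Compute partial derivatives:
  f_x = 4 - 4*x.
  f_y = 1.
f_y = 1 is a nonzero constant, so f_y never vanishes: no point (x, y) can satisfy f = f_x = f_y = 0. In particular no (x, y) ∈ {−4, ..., 4}² is singular; the curve is smooth.


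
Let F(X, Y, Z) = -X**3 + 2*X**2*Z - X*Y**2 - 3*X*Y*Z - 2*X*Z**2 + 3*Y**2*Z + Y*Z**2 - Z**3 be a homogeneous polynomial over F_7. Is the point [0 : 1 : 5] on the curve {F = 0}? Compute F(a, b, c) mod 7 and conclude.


F(0,1,5) ≡ 6 (mod 7); P is NOT on the curve.

Evaluate F(0, 1, 5) term-by-term (mod 7).
  -X**3 ↦ -1·0·1·1 = 0
  2*X**2*Z ↦ 2·0·1·5 = 0
  -X*Y**2 ↦ -1·0·1·1 = 0
  -3*X*Y*Z ↦ -3·0·1·5 = 0
  -2*X*Z**2 ↦ -2·0·1·25 = 0
  3*Y**2*Z ↦ 3·1·1·5 = 15
  Y*Z**2 ↦ 1·1·1·25 = 25
  -Z**3 ↦ -1·1·1·125 = -125
Sum: F(0, 1, 5) = (0) + (0) + (0) + (0) + (0) + (15) + (25) + (-125) = -85.
Reducing mod 7: -85 ≡ 6 (mod 7).
Since F(a, b, c) ≡ 6 ≠ 0 (mod 7), P does NOT lie on the curve.


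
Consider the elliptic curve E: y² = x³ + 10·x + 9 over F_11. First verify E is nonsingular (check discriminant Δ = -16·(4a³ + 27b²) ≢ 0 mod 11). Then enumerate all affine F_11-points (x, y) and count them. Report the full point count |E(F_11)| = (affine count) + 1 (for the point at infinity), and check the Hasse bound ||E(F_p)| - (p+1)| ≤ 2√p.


Affine points = {(0, 3), (0, 8), (1, 3), (1, 8), (2, 2), (2, 9), (3, 0), (4, 5), (4, 6), (7, 2), (7, 9), (9, 5), (9, 6), (10, 3), (10, 8)}; affine count = 15; |E(F_11)| = 16.

Discriminant check: Δ ∝ 4a³ + 27b² = 4·10³ + 27·9² = 4·1000 + 27·81 ≡ 5 (mod 11). Nonzero ⇒ E is nonsingular.
For each x ∈ F_11, compute rhs = x³ + 10·x + 9 mod 11, then count y ∈ F_11 with y² ≡ rhs.
  x = 0: rhs = 9, matching y values: 3, 8 (2 points).
  x = 1: rhs = 9, matching y values: 3, 8 (2 points).
  x = 2: rhs = 4, matching y values: 2, 9 (2 points).
  x = 3: rhs = 0, matching y values: 0 (1 points).
  x = 4: rhs = 3, matching y values: 5, 6 (2 points).
  x = 5: rhs = 8, matching y values: none (0 points).
  x = 6: rhs = 10, matching y values: none (0 points).
  x = 7: rhs = 4, matching y values: 2, 9 (2 points).
  x = 8: rhs = 7, matching y values: none (0 points).
  x = 9: rhs = 3, matching y values: 5, 6 (2 points).
  x = 10: rhs = 9, matching y values: 3, 8 (2 points).
Total affine count: 15.
Full point count |E(F_11)| = 15 + 1 = 16.
Hasse bound: |16 − (11+1)| = |4| = 4 ≤ 2√11 ≈ 6.6332 ✓.


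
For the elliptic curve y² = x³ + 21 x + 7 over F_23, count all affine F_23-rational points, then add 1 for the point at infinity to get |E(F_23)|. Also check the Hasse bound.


Affine points = {(1, 11), (1, 12), (6, 2), (6, 21), (12, 3), (12, 20), (13, 4), (13, 19), (14, 3), (14, 20), (16, 0), (20, 3), (20, 20), (21, 7), (21, 16), (22, 10), (22, 13)}; affine count = 17; |E(F_23)| = 18.

Discriminant check: Δ ∝ 4a³ + 27b² = 4·21³ + 27·7² = 4·9261 + 27·49 ≡ 3 (mod 23). Nonzero ⇒ E is nonsingular.
For each x ∈ F_23, compute rhs = x³ + 21·x + 7 mod 23, then count y ∈ F_23 with y² ≡ rhs.
  x = 0: rhs = 7, matching y values: none (0 points).
  x = 1: rhs = 6, matching y values: 11, 12 (2 points).
  x = 2: rhs = 11, matching y values: none (0 points).
  x = 3: rhs = 5, matching y values: none (0 points).
  x = 4: rhs = 17, matching y values: none (0 points).
  x = 5: rhs = 7, matching y values: none (0 points).
  x = 6: rhs = 4, matching y values: 2, 21 (2 points).
  x = 7: rhs = 14, matching y values: none (0 points).
  x = 8: rhs = 20, matching y values: none (0 points).
  x = 9: rhs = 5, matching y values: none (0 points).
  x = 10: rhs = 21, matching y values: none (0 points).
  x = 11: rhs = 5, matching y values: none (0 points).
  x = 12: rhs = 9, matching y values: 3, 20 (2 points).
  x = 13: rhs = 16, matching y values: 4, 19 (2 points).
  x = 14: rhs = 9, matching y values: 3, 20 (2 points).
  x = 15: rhs = 17, matching y values: none (0 points).
  x = 16: rhs = 0, matching y values: 0 (1 points).
  x = 17: rhs = 10, matching y values: none (0 points).
  x = 18: rhs = 7, matching y values: none (0 points).
  x = 19: rhs = 20, matching y values: none (0 points).
  x = 20: rhs = 9, matching y values: 3, 20 (2 points).
  x = 21: rhs = 3, matching y values: 7, 16 (2 points).
  x = 22: rhs = 8, matching y values: 10, 13 (2 points).
Total affine count: 17.
Full point count |E(F_23)| = 17 + 1 = 18.
Hasse bound: |18 − (23+1)| = |-6| = 6 ≤ 2√23 ≈ 9.5917 ✓.
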